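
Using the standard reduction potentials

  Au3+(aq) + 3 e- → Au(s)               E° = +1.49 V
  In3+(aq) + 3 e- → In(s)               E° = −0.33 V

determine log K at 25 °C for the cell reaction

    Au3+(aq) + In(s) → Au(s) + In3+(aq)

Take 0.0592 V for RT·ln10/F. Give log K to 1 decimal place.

The Au³⁺/Au couple is reduced (cathode); E°cell = +1.49 − (−0.33) = +1.82 V with n = 3.
At equilibrium E = 0, so log K = nE°cell / 0.0592 = (3)(+1.82) / 0.0592 = 92.2.

log K = 92.2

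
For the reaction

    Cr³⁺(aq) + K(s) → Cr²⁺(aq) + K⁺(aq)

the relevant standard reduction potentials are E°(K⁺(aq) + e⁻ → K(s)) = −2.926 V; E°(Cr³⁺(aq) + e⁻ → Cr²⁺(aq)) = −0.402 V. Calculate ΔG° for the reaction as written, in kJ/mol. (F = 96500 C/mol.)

−244 kJ/mol

In the reaction as written Cr³⁺(aq) is reduced, so the Cr³⁺/Cr²⁺ couple is the cathode and K⁺/K is the anode.
E°cell = −0.402 − (−2.926) = +2.524 V; balancing electrons gives n = 1.
ΔG° = −nFE°cell = −(1)(96500)(+2.524) J/mol = −244 kJ/mol.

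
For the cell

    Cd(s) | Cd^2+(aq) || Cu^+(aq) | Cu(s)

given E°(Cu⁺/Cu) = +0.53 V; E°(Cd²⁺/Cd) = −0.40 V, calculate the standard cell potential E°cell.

+0.93 V

By convention the left-hand electrode in cell notation is the anode (oxidation) and the right-hand electrode is the cathode (reduction).
E°cell = E°(right) − E°(left) = +0.53 − (−0.40) = +0.93 V.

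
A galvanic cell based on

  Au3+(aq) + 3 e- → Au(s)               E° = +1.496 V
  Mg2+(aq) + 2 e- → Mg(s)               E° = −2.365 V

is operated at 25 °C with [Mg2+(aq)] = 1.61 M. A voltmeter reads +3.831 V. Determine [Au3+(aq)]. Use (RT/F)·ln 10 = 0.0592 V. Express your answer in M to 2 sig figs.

The Au³⁺/Au couple has the larger reduction potential, so it is the cathode: E°cell = +1.496 − (−2.365) = +3.861 V and n = 6.
Rearranging E = E° − (0.0592/n)·log Q gives log Q = 6(+3.861 − (+3.831))/0.0592 = 3.041.
Balancing electrons gives 2 Au3+(aq) + 3 Mg(s) → 2 Au(s) + 3 Mg2+(aq); thus Q = [Mg2+(aq)]^3 / [Au3+(aq)]^2.
Isolating [Au3+(aq)] in Q = 10^{3.041} yields log [Au3+(aq)] = −1.210, i.e. 0.062 M.

0.062 M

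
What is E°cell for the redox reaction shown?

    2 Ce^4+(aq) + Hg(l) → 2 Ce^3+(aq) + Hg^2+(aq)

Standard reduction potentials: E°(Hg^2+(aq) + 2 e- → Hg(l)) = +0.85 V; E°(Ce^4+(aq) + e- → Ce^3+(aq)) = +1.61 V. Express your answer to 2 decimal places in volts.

+0.76 V

In the reaction as written, Ce^4+(aq) is reduced (cathode) and Hg^2+(aq) is produced by oxidation at the anode.
E°cell = E°(cathode) − E°(anode) = +1.61 − (+0.85) = +0.76 V.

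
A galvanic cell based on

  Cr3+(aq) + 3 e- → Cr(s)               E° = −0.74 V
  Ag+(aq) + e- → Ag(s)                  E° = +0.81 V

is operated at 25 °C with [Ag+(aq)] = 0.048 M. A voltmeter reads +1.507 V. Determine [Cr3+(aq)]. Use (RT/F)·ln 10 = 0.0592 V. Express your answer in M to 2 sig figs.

Ag⁺/Ag is the cathode (higher E°); E°cell = +0.81 − (−0.74) = +1.55 V with n = 3.
Since E = E° − (0.0592/n)·log Q, log Q = n(E° − E)/0.0592 = 2.179.
The balanced reaction is 3 Ag+(aq) + Cr(s) → 3 Ag(s) + Cr3+(aq), so Q = [Cr3+(aq)] / [Ag+(aq)]^3.
Isolating [Cr3+(aq)] in Q = 10^{2.179} yields log [Cr3+(aq)] = −1.777, i.e. 0.017 M.

0.017 M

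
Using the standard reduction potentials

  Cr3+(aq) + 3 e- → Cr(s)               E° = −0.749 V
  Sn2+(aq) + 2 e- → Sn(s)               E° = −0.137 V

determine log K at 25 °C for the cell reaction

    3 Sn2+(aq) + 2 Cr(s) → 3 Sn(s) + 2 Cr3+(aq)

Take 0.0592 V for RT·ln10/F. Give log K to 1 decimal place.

The Sn²⁺/Sn couple is reduced (cathode); E°cell = −0.137 − (−0.749) = +0.612 V with n = 6.
At equilibrium E = 0, so log K = nE°cell / 0.0592 = (6)(+0.612) / 0.0592 = 62.0.

log K = 62.0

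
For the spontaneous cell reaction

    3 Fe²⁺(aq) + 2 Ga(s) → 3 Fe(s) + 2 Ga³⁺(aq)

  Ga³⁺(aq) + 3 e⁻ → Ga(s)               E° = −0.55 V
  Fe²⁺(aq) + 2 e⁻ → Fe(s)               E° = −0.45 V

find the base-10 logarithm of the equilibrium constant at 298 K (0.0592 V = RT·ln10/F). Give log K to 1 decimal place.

The Fe²⁺/Fe couple is reduced (cathode); E°cell = −0.45 − (−0.55) = +0.10 V with n = 6.
At equilibrium E = 0, so log K = nE°cell / 0.0592 = (6)(+0.10) / 0.0592 = 10.1.

log K = 10.1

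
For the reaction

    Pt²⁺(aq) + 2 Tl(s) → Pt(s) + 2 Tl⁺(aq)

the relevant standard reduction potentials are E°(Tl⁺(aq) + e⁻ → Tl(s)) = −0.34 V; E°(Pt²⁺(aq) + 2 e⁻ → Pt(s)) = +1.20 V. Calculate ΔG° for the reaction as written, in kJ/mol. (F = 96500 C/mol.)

−297 kJ/mol

In the reaction as written Pt²⁺(aq) is reduced, so the Pt²⁺/Pt couple is the cathode and Tl⁺/Tl is the anode.
E°cell = +1.20 − (−0.34) = +1.54 V; balancing electrons gives n = 2.
ΔG° = −nFE°cell = −(2)(96500)(+1.54) J/mol = −297 kJ/mol.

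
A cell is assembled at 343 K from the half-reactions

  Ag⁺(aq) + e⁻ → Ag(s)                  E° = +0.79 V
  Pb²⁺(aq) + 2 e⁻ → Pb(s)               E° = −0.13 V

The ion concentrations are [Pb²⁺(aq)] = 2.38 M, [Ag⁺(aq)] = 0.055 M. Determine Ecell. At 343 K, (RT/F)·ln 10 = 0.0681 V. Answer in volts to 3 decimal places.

Ag⁺/Ag is reduced (cathode, E° = +0.79 V) and Pb²⁺/Pb is oxidized (anode).
E°cell = +0.79 − (−0.13) = +0.92 V, with n = 2 electrons transferred.
Balancing gives 2 Ag⁺(aq) + Pb(s) → 2 Ag(s) + Pb²⁺(aq); hence Q = [Pb²⁺(aq)] / [Ag⁺(aq)]^2 = 787 (log Q = 2.896).
By the Nernst equation, E = +0.92 − (0.0681/2)·(2.896) = +0.821 V.

+0.821 V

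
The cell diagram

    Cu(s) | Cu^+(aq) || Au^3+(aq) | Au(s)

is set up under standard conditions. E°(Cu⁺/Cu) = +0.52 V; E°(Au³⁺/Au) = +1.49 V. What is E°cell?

+0.97 V

By convention the left-hand electrode in cell notation is the anode (oxidation) and the right-hand electrode is the cathode (reduction).
E°cell = E°(right) − E°(left) = +1.49 − (+0.52) = +0.97 V.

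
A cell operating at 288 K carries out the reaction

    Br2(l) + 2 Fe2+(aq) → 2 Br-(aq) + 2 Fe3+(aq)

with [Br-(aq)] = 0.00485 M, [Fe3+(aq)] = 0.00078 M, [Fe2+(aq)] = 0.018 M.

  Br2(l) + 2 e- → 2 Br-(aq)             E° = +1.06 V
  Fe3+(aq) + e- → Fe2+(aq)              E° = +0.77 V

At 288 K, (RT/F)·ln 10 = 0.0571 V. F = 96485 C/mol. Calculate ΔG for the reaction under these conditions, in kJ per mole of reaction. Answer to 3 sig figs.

−96.5 kJ/mol

The standard cell potential is +1.06 − (+0.77) = +0.29 V, with n = 2 electrons in the balanced equation.
Q = ([Br-(aq)]^2·[Fe3+(aq)]^2) / [Fe2+(aq)]^2 = 4.42×10^−8, so log Q = −7.355 and E = +0.29 − (0.0571/2)(−7.355) = +0.5000 V.
ΔG = −nFE = −(2)(96485)(+0.5000) J/mol = −96.5 kJ/mol.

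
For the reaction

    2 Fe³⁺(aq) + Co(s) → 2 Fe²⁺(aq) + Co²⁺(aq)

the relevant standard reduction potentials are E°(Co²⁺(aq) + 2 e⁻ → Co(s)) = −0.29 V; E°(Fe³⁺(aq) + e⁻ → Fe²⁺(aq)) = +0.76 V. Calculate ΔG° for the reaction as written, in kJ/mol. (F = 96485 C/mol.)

In the reaction as written Fe³⁺(aq) is reduced, so the Fe³⁺/Fe²⁺ couple is the cathode and Co²⁺/Co is the anode.
E°cell = +0.76 − (−0.29) = +1.05 V; balancing electrons gives n = 2.
ΔG° = −nFE°cell = −(2)(96485)(+1.05) J/mol = −203 kJ/mol.

−203 kJ/mol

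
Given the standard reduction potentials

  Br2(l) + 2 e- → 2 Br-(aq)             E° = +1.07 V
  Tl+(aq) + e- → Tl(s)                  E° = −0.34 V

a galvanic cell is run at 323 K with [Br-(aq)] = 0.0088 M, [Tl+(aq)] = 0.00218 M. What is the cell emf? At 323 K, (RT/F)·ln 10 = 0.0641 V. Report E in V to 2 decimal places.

The Br₂/Br⁻ couple has the more positive E°, so it is the cathode; Tl⁺/Tl is the anode.
E°cell = E°cat − E°an = +1.07 − (−0.34) = +1.41 V; n = 2.
For the overall reaction Br2(l) + 2 Tl(s) → 2 Br-(aq) + 2 Tl+(aq), Q = [Br-(aq)]^2·[Tl+(aq)]^2 = 3.68×10^−10, giving log Q = −9.434.
Applying E = E° − (RT ln10/nF)·log Q gives +1.41 − (0.0641/2)(−9.434) = +1.71 V.

+1.71 V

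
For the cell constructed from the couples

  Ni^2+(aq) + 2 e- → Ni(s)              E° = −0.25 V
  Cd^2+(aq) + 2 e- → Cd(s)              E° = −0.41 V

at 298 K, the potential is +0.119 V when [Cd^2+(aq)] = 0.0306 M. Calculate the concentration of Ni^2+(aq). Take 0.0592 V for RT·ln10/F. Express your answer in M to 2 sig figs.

The Ni²⁺/Ni couple has the larger reduction potential, so it is the cathode: E°cell = −0.25 − (−0.41) = +0.16 V and n = 2.
From the Nernst equation, log Q = n(E° − E)/0.0592 = 2·(+0.16 − (+0.119))/0.0592 = 1.385.
The balanced reaction is Ni^2+(aq) + Cd(s) → Ni(s) + Cd^2+(aq), so Q = [Cd^2+(aq)] / [Ni^2+(aq)].
Solving for the unknown gives log [Ni^2+(aq)] = −2.899, so [Ni^2+(aq)] ≈ 0.0013 M.

0.0013 M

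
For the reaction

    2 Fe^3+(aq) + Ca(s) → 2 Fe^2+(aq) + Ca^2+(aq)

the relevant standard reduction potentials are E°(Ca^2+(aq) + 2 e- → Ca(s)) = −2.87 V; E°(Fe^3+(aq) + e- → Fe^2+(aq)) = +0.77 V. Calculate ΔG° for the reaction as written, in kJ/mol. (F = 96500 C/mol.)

−703 kJ/mol

In the reaction as written Fe^3+(aq) is reduced, so the Fe³⁺/Fe²⁺ couple is the cathode and Ca²⁺/Ca is the anode.
E°cell = +0.77 − (−2.87) = +3.64 V; balancing electrons gives n = 2.
ΔG° = −nFE°cell = −(2)(96500)(+3.64) J/mol = −703 kJ/mol.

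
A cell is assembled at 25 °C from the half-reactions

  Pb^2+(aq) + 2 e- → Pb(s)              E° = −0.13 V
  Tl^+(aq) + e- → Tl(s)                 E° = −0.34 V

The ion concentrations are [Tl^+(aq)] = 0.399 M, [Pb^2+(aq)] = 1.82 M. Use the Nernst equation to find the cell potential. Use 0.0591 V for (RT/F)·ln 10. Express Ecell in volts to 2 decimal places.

+0.24 V

The Pb²⁺/Pb couple has the more positive E°, so it is the cathode; Tl⁺/Tl is the anode.
E°cell = E°cat − E°an = −0.13 − (−0.34) = +0.21 V; n = 2.
Balancing gives Pb^2+(aq) + 2 Tl(s) → Pb(s) + 2 Tl^+(aq); hence Q = [Tl^+(aq)]^2 / [Pb^2+(aq)] = 0.0875 (log Q = −1.058).
Applying E = E° − (RT ln10/nF)·log Q gives +0.21 − (0.0591/2)(−1.058) = +0.24 V.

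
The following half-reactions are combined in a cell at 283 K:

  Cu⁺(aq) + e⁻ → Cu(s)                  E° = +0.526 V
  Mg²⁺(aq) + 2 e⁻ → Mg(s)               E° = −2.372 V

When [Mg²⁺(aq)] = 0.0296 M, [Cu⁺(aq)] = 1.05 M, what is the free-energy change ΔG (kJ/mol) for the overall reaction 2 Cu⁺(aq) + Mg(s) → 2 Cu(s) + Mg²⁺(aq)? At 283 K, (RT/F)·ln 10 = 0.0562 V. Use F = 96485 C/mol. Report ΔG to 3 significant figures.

−568 kJ/mol

With Cu⁺/Cu reduced at the cathode, E°cell = +0.526 − (−2.372) = +2.898 V and n = 2.
The reaction quotient is [Mg²⁺(aq)] / [Cu⁺(aq)]^2 = 0.0268; by Nernst, E = +2.898 − (0.0562/2)(−1.571) = +2.9421 V.
Finally ΔG = −nFE = −(2)(96485 C/mol)(+2.9421 V) = −568 kJ/mol.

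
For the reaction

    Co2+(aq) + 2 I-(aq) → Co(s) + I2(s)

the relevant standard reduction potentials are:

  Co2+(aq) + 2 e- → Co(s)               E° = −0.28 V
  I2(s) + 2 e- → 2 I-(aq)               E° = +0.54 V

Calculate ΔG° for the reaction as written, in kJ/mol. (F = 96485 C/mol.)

In the reaction as written Co2+(aq) is reduced, so the Co²⁺/Co couple is the cathode and I₂/I⁻ is the anode.
E°cell = −0.28 − (+0.54) = −0.82 V; balancing electrons gives n = 2.
ΔG° = −nFE°cell = −(2)(96485)(−0.82) J/mol = +158 kJ/mol.

+158 kJ/mol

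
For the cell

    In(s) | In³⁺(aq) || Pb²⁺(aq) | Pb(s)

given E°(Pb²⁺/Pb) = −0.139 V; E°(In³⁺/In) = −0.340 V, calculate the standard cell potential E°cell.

+0.201 V

By convention the left-hand electrode in cell notation is the anode (oxidation) and the right-hand electrode is the cathode (reduction).
E°cell = E°(right) − E°(left) = −0.139 − (−0.340) = +0.201 V.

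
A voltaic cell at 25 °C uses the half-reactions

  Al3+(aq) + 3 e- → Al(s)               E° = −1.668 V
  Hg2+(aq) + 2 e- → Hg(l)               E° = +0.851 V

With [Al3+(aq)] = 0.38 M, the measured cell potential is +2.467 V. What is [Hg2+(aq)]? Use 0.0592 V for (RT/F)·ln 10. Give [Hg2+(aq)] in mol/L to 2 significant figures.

0.0092 M

The Hg²⁺/Hg couple has the larger reduction potential, so it is the cathode: E°cell = +0.851 − (−1.668) = +2.519 V and n = 6.
Rearranging E = E° − (0.0592/n)·log Q gives log Q = 6(+2.519 − (+2.467))/0.0592 = 5.270.
Balancing electrons gives 3 Hg2+(aq) + 2 Al(s) → 3 Hg(l) + 2 Al3+(aq); thus Q = [Al3+(aq)]^2 / [Hg2+(aq)]^3.
Substituting the known concentrations and solving, log [Hg2+(aq)] = −2.037 and [Hg2+(aq)] = 0.0092 M.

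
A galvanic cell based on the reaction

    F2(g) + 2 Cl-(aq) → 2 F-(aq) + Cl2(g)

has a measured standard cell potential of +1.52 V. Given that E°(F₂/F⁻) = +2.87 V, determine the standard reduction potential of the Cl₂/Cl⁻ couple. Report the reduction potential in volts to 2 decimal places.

In the reaction as written the F₂/F⁻ couple is reduced (cathode) and Cl₂/Cl⁻ is oxidized (anode), so E°cell = E°(F₂/F⁻) − E°(Cl₂/Cl⁻).
E°(Cl₂/Cl⁻) = E°(cathode) − E°cell = +2.87 − (+1.52) = +1.35 V.

+1.35 V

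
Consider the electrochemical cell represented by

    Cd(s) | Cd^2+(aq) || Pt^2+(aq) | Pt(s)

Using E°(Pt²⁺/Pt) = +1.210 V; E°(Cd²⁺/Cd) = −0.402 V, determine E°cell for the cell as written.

By convention the left-hand electrode in cell notation is the anode (oxidation) and the right-hand electrode is the cathode (reduction).
E°cell = E°(right) − E°(left) = +1.210 − (−0.402) = +1.612 V.

+1.612 V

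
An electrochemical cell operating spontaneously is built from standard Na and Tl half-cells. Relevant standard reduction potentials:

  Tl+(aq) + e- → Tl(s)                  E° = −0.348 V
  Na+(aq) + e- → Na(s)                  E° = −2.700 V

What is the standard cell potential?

+2.352 V

Of the two couples in this cell, the one with the more positive reduction potential is reduced at the cathode: here that is Tl⁺/Tl (−0.348 V); Na⁺/Na (−2.700 V) is the anode.
E°cell = E°(cathode) − E°(anode) = −0.348 − (−2.700) = +2.352 V.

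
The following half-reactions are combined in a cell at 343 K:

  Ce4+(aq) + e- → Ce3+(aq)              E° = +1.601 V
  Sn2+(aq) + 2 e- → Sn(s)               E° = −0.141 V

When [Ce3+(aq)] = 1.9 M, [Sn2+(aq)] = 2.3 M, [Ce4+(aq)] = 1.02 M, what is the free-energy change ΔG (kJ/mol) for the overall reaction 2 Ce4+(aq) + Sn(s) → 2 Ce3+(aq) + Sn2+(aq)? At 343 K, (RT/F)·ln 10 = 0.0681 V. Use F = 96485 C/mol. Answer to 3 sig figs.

E°cell = +1.601 − (−0.141) = +1.742 V; the balanced reaction transfers n = 2 electrons.
The reaction quotient is ([Ce3+(aq)]^2·[Sn2+(aq)]) / [Ce4+(aq)]^2 = 7.98; by Nernst, E = +1.742 − (0.0681/2)(0.902) = +1.7113 V.
Finally ΔG = −nFE = −(2)(96485 C/mol)(+1.7113 V) = −330 kJ/mol.

−330 kJ/mol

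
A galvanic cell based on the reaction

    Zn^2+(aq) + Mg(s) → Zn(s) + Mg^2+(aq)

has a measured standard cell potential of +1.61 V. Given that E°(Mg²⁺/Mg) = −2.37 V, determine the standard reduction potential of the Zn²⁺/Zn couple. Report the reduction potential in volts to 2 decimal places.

In the reaction as written the Zn²⁺/Zn couple is reduced (cathode) and Mg²⁺/Mg is oxidized (anode), so E°cell = E°(Zn²⁺/Zn) − E°(Mg²⁺/Mg).
E°(Zn²⁺/Zn) = E°cell + E°(anode) = +1.61 + (−2.37) = −0.76 V.

−0.76 V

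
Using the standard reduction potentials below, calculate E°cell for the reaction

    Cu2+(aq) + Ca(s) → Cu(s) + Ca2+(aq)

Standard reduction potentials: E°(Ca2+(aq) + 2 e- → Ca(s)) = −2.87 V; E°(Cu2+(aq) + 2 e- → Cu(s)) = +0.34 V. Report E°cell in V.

Cu2+(aq) gains electrons, so the Cu²⁺/Cu couple is the cathode; the Ca²⁺/Ca couple is the anode.
E°cell = E°(cathode) − E°(anode) = +0.34 − (−2.87) = +3.21 V.
The positive value indicates the reaction is spontaneous as written.

+3.21 V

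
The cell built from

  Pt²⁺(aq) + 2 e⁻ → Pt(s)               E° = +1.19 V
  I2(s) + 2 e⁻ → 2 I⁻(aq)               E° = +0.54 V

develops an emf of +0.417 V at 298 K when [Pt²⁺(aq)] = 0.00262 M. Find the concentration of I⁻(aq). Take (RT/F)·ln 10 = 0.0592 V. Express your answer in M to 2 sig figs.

Pt²⁺/Pt is the cathode (higher E°); E°cell = +1.19 − (+0.54) = +0.65 V with n = 2.
Since E = E° − (0.0592/n)·log Q, log Q = n(E° − E)/0.0592 = 7.872.
Balancing electrons gives Pt²⁺(aq) + 2 I⁻(aq) → Pt(s) + I2(s); thus Q = 1 / ([Pt²⁺(aq)]·[I⁻(aq)]^2).
Solving for the unknown gives log [I⁻(aq)] = −2.645, so [I⁻(aq)] ≈ 0.0023 M.

0.0023 M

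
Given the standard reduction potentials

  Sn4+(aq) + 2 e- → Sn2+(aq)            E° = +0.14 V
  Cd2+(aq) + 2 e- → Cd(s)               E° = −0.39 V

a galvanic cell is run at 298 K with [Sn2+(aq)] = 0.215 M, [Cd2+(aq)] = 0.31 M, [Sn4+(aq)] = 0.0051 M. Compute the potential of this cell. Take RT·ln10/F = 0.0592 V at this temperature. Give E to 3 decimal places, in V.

+0.497 V

Sn⁴⁺/Sn²⁺ is reduced (cathode, E° = +0.14 V) and Cd²⁺/Cd is oxidized (anode).
The standard potential is +0.14 − (−0.39) = +0.53 V and the balanced reaction transfers n = 2 electrons.
The balanced reaction is Sn4+(aq) + Cd(s) → Sn2+(aq) + Cd2+(aq), so Q = ([Sn2+(aq)]·[Cd2+(aq)]) / [Sn4+(aq)] = 13.1 and log Q = 1.116.
E = E° − (0.0592/n)·log Q = +0.53 − (0.0592/2)(1.116) = +0.497 V.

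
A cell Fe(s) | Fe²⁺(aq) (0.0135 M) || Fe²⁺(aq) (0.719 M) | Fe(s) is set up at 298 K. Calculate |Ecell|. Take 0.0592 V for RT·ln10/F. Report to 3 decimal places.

0.051 V

For a concentration cell E°cell = 0, since both electrodes use the same couple.
The compartment with the higher Fe²⁺(aq) concentration (0.719 M) acts as the cathode; ions are reduced there and produced at the dilute (0.0135 M) anode.
With n = 2, Ecell = −(0.0592/2)·log([dilute]/[conc]) = −(0.0592/2)·log(0.0135/0.719) = +0.051 V.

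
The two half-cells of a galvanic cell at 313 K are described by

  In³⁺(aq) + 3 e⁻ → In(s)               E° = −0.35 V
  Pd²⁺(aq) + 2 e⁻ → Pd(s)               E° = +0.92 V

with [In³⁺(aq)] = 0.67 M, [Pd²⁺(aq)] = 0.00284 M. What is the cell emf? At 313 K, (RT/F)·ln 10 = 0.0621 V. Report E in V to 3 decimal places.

Since E°(Pd²⁺/Pd) > E°(In³⁺/In), Pd²⁺/Pd serves as the cathode.
E°cell = +0.92 − (−0.35) = +1.27 V, with n = 6 electrons transferred.
The balanced reaction is 3 Pd²⁺(aq) + 2 In(s) → 3 Pd(s) + 2 In³⁺(aq), so Q = [In³⁺(aq)]^2 / [Pd²⁺(aq)]^3 = 1.96×10^7 and log Q = 7.292.
By the Nernst equation, E = +1.27 − (0.0621/6)·(7.292) = +1.195 V.

+1.195 V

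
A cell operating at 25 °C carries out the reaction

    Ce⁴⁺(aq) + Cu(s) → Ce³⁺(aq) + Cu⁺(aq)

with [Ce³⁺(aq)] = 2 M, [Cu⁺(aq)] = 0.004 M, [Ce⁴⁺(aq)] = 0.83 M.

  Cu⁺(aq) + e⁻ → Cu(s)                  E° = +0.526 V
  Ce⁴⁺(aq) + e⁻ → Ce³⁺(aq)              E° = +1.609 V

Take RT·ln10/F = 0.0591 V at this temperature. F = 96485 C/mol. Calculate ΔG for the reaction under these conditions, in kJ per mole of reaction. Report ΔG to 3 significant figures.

E°cell = +1.609 − (+0.526) = +1.083 V; the balanced reaction transfers n = 1 electron.
The reaction quotient is ([Ce³⁺(aq)]·[Cu⁺(aq)]) / [Ce⁴⁺(aq)] = 0.00964; by Nernst, E = +1.083 − (0.0591/1)(−2.016) = +1.2021 V.
ΔG = −nFE = −(1)(96485)(+1.2021) J/mol = −116 kJ/mol.

−116 kJ/mol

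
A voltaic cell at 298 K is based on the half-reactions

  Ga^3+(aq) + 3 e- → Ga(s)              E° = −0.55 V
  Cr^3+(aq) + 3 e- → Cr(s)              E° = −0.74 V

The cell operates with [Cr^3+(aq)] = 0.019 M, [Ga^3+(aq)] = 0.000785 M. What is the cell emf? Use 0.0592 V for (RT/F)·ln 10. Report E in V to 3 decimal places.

+0.163 V

Since E°(Ga³⁺/Ga) > E°(Cr³⁺/Cr), Ga³⁺/Ga serves as the cathode.
E°cell = −0.55 − (−0.74) = +0.19 V, with n = 3 electrons transferred.
Balancing gives Ga^3+(aq) + Cr(s) → Ga(s) + Cr^3+(aq); hence Q = [Cr^3+(aq)] / [Ga^3+(aq)] = 24.2 (log Q = 1.384).
By the Nernst equation, E = +0.19 − (0.0592/3)·(1.384) = +0.163 V.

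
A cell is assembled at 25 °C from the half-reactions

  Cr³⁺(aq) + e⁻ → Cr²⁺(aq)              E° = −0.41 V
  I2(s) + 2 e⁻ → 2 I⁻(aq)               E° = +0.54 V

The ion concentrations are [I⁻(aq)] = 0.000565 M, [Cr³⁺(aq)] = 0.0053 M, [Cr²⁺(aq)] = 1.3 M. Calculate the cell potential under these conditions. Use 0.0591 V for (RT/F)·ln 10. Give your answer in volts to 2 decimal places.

Since E°(I₂/I⁻) > E°(Cr³⁺/Cr²⁺), I₂/I⁻ serves as the cathode.
E°cell = +0.54 − (−0.41) = +0.95 V, with n = 2 electrons transferred.
For the overall reaction I2(s) + 2 Cr²⁺(aq) → 2 I⁻(aq) + 2 Cr³⁺(aq), Q = ([I⁻(aq)]^2·[Cr³⁺(aq)]^2) / [Cr²⁺(aq)]^2 = 5.31×10^−12, giving log Q = −11.275.
E = E° − (0.0591/n)·log Q = +0.95 − (0.0591/2)(−11.275) = +1.28 V.

+1.28 V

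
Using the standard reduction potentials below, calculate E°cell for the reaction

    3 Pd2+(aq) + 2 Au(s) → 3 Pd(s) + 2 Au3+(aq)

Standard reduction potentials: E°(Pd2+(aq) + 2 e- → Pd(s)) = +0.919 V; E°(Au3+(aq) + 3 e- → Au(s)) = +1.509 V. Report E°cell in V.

In the reaction as written, Pd2+(aq) is reduced (cathode) and Au3+(aq) is produced by oxidation at the anode.
E°cell = E°(cathode) − E°(anode) = +0.919 − (+1.509) = −0.590 V.

−0.590 V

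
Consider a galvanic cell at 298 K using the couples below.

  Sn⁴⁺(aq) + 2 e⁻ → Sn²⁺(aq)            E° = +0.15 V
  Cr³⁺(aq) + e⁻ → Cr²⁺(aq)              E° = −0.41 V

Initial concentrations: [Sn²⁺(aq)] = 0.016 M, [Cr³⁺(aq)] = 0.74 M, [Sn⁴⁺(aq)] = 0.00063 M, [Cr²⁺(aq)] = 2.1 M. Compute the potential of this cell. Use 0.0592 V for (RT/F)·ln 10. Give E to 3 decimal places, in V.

Sn⁴⁺/Sn²⁺ is reduced (cathode, E° = +0.15 V) and Cr³⁺/Cr²⁺ is oxidized (anode).
E°cell = E°cat − E°an = +0.15 − (−0.41) = +0.56 V; n = 2.
Balancing gives Sn⁴⁺(aq) + 2 Cr²⁺(aq) → Sn²⁺(aq) + 2 Cr³⁺(aq); hence Q = ([Sn²⁺(aq)]·[Cr³⁺(aq)]^2) / ([Sn⁴⁺(aq)]·[Cr²⁺(aq)]^2) = 3.15 (log Q = 0.499).
E = E° − (0.0592/n)·log Q = +0.56 − (0.0592/2)(0.499) = +0.545 V.

+0.545 V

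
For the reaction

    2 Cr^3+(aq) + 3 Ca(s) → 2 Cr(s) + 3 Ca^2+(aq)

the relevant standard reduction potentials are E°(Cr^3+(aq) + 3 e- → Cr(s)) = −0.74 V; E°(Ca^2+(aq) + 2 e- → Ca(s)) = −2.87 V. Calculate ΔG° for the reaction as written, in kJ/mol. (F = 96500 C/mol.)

In the reaction as written Cr^3+(aq) is reduced, so the Cr³⁺/Cr couple is the cathode and Ca²⁺/Ca is the anode.
E°cell = −0.74 − (−2.87) = +2.13 V; balancing electrons gives n = 6.
ΔG° = −nFE°cell = −(6)(96500)(+2.13) J/mol = −1233 kJ/mol.

−1233 kJ/mol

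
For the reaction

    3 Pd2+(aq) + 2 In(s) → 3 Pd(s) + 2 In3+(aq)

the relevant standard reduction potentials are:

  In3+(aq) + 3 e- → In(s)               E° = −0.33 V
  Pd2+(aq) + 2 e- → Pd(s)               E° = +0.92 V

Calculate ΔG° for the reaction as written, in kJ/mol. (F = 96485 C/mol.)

In the reaction as written Pd2+(aq) is reduced, so the Pd²⁺/Pd couple is the cathode and In³⁺/In is the anode.
E°cell = +0.92 − (−0.33) = +1.25 V; balancing electrons gives n = 6.
ΔG° = −nFE°cell = −(6)(96485)(+1.25) J/mol = −724 kJ/mol.

−724 kJ/mol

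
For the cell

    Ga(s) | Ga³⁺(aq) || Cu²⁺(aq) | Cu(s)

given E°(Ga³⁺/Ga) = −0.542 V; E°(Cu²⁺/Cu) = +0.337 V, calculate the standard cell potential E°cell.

+0.879 V

By convention the left-hand electrode in cell notation is the anode (oxidation) and the right-hand electrode is the cathode (reduction).
E°cell = E°(right) − E°(left) = +0.337 − (−0.542) = +0.879 V.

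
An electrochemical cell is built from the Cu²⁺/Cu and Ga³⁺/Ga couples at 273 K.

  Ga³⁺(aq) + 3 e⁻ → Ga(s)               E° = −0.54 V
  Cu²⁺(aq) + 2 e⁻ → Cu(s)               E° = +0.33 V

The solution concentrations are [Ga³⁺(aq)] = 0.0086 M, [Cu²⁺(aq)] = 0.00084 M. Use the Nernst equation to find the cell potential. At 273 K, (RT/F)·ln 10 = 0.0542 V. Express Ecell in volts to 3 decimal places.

+0.824 V

Cu²⁺/Cu is reduced (cathode, E° = +0.33 V) and Ga³⁺/Ga is oxidized (anode).
The standard potential is +0.33 − (−0.54) = +0.87 V and the balanced reaction transfers n = 6 electrons.
For the overall reaction 3 Cu²⁺(aq) + 2 Ga(s) → 3 Cu(s) + 2 Ga³⁺(aq), Q = [Ga³⁺(aq)]^2 / [Cu²⁺(aq)]^3 = 1.25×10^5, giving log Q = 5.096.
Applying E = E° − (RT ln10/nF)·log Q gives +0.87 − (0.0542/6)(5.096) = +0.824 V.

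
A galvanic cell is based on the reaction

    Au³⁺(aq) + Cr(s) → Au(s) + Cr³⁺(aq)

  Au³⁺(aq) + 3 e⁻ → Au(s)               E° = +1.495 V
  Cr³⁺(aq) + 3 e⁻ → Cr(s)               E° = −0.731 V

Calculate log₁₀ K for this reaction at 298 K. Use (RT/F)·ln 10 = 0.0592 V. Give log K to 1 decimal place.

The Au³⁺/Au couple is reduced (cathode); E°cell = +1.495 − (−0.731) = +2.226 V with n = 3.
At equilibrium E = 0, so log K = nE°cell / 0.0592 = (3)(+2.226) / 0.0592 = 112.8.

log K = 112.8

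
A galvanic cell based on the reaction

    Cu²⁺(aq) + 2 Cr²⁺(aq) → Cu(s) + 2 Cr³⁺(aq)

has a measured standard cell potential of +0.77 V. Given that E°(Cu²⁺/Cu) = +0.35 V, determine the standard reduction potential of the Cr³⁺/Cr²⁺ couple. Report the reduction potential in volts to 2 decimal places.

−0.42 V

In the reaction as written the Cu²⁺/Cu couple is reduced (cathode) and Cr³⁺/Cr²⁺ is oxidized (anode), so E°cell = E°(Cu²⁺/Cu) − E°(Cr³⁺/Cr²⁺).
E°(Cr³⁺/Cr²⁺) = E°(cathode) − E°cell = +0.35 − (+0.77) = −0.42 V.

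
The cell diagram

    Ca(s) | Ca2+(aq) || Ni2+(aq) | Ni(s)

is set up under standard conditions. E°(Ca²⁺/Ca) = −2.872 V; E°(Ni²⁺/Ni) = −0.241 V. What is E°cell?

By convention the left-hand electrode in cell notation is the anode (oxidation) and the right-hand electrode is the cathode (reduction).
E°cell = E°(right) − E°(left) = −0.241 − (−2.872) = +2.631 V.

+2.631 V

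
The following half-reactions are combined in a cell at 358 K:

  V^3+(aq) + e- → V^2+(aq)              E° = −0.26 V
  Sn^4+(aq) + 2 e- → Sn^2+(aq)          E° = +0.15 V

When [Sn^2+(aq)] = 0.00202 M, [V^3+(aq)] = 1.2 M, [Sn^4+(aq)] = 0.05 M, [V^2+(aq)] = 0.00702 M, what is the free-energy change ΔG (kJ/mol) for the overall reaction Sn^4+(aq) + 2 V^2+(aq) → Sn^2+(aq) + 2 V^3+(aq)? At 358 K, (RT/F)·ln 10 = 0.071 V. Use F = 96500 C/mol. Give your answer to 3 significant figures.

−58.1 kJ/mol

With Sn⁴⁺/Sn²⁺ reduced at the cathode, E°cell = +0.15 − (−0.26) = +0.41 V and n = 2.
Here Q = ([Sn^2+(aq)]·[V^3+(aq)]^2) / ([Sn^4+(aq)]·[V^2+(aq)]^2) = 1.18×10^3 (log Q = 3.072), giving E = +0.41 − (0.071/2)·(3.072) = +0.3009 V.
Then ΔG = −nFE = −2 × 96500 × +0.3009 J/mol = −58.1 kJ/mol.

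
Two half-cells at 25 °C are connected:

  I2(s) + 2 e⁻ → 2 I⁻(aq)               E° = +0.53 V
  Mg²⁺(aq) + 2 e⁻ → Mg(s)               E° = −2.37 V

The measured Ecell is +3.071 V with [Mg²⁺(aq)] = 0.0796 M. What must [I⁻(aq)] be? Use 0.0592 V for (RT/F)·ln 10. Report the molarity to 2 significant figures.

With I₂/I⁻ at the cathode and Mg²⁺/Mg at the anode, E°cell = +0.53 − (−2.37) = +2.90 V (n = 2).
Rearranging E = E° − (0.0592/n)·log Q gives log Q = 2(+2.90 − (+3.071))/0.0592 = −5.777.
Balancing electrons gives I2(s) + Mg(s) → 2 I⁻(aq) + Mg²⁺(aq); thus Q = [I⁻(aq)]^2·[Mg²⁺(aq)].
Substituting the known concentrations and solving, log [I⁻(aq)] = −2.339 and [I⁻(aq)] = 0.0046 M.

0.0046 M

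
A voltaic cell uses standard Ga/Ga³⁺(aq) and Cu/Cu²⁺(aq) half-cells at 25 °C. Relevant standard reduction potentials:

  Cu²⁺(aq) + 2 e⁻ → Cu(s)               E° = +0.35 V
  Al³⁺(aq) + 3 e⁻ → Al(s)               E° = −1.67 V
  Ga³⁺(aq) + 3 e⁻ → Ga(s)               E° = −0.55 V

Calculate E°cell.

The Cu²⁺/Cu couple has the higher E°, so Cu ion is reduced (cathode) and Ga is oxidized (anode).
E°cell = E°(cathode) − E°(anode) = +0.35 − (−0.55) = +0.90 V.

+0.90 V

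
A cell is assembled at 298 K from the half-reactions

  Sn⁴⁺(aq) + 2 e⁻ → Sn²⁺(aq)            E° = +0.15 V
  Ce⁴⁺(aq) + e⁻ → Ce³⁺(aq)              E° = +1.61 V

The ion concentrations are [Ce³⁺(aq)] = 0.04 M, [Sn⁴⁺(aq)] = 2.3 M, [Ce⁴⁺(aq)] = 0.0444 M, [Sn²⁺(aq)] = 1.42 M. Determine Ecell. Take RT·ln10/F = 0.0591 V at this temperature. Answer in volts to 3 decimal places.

Since E°(Ce⁴⁺/Ce³⁺) > E°(Sn⁴⁺/Sn²⁺), Ce⁴⁺/Ce³⁺ serves as the cathode.
E°cell = E°cat − E°an = +1.61 − (+0.15) = +1.46 V; n = 2.
The balanced reaction is 2 Ce⁴⁺(aq) + Sn²⁺(aq) → 2 Ce³⁺(aq) + Sn⁴⁺(aq), so Q = ([Ce³⁺(aq)]^2·[Sn⁴⁺(aq)]) / ([Ce⁴⁺(aq)]^2·[Sn²⁺(aq)]) = 1.31 and log Q = 0.119.
Applying E = E° − (RT ln10/nF)·log Q gives +1.46 − (0.0591/2)(0.119) = +1.456 V.

+1.456 V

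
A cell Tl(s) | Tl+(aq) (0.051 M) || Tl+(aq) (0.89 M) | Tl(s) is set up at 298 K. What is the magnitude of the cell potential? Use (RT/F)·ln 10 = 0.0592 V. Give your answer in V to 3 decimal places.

For a concentration cell E°cell = 0, since both electrodes use the same couple.
The compartment with the higher Tl+(aq) concentration (0.89 M) acts as the cathode; ions are reduced there and produced at the dilute (0.051 M) anode.
With n = 1, Ecell = −(0.0592/1)·log([dilute]/[conc]) = −(0.0592/1)·log(0.051/0.89) = +0.074 V.

0.074 V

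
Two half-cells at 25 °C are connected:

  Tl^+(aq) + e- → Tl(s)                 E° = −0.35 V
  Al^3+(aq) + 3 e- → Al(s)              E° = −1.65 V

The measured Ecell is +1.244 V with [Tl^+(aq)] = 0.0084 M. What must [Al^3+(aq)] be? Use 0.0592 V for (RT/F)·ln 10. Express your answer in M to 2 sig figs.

Tl⁺/Tl is the cathode (higher E°); E°cell = −0.35 − (−1.65) = +1.30 V with n = 3.
Rearranging E = E° − (0.0592/n)·log Q gives log Q = 3(+1.30 − (+1.244))/0.0592 = 2.838.
The balanced reaction is 3 Tl^+(aq) + Al(s) → 3 Tl(s) + Al^3+(aq), so Q = [Al^3+(aq)] / [Tl^+(aq)]^3.
Solving for the unknown gives log [Al^3+(aq)] = −3.389, so [Al^3+(aq)] ≈ 0.00041 M.

0.00041 M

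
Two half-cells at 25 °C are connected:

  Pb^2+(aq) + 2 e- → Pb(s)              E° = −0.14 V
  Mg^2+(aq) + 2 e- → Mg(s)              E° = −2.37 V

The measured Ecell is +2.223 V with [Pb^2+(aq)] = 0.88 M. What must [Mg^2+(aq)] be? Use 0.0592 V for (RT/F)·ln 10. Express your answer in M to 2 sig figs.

1.5 M

With Pb²⁺/Pb at the cathode and Mg²⁺/Mg at the anode, E°cell = −0.14 − (−2.37) = +2.23 V (n = 2).
From the Nernst equation, log Q = n(E° − E)/0.0592 = 2·(+2.23 − (+2.223))/0.0592 = 0.236.
The balanced reaction is Pb^2+(aq) + Mg(s) → Pb(s) + Mg^2+(aq), so Q = [Mg^2+(aq)] / [Pb^2+(aq)].
Solving for the unknown gives log [Mg^2+(aq)] = 0.180, so [Mg^2+(aq)] ≈ 1.5 M.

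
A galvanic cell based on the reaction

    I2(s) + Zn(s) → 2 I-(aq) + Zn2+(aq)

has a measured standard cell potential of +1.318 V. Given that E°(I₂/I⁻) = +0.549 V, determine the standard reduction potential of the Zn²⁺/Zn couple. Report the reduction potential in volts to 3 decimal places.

−0.769 V

In the reaction as written the I₂/I⁻ couple is reduced (cathode) and Zn²⁺/Zn is oxidized (anode), so E°cell = E°(I₂/I⁻) − E°(Zn²⁺/Zn).
E°(Zn²⁺/Zn) = E°(cathode) − E°cell = +0.549 − (+1.318) = −0.769 V.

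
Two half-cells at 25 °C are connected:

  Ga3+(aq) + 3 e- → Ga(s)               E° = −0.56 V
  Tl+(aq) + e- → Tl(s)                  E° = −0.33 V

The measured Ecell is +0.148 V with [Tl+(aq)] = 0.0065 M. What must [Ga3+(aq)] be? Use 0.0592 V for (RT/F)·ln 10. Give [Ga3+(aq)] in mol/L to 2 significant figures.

Tl⁺/Tl is the cathode (higher E°); E°cell = −0.33 − (−0.56) = +0.23 V with n = 3.
From the Nernst equation, log Q = n(E° − E)/0.0592 = 3·(+0.23 − (+0.148))/0.0592 = 4.155.
For 3 Tl+(aq) + Ga(s) → 3 Tl(s) + Ga3+(aq), the reaction quotient is Q = [Ga3+(aq)] / [Tl+(aq)]^3.
Substituting the known concentrations and solving, log [Ga3+(aq)] = −2.406 and [Ga3+(aq)] = 0.0039 M.

0.0039 M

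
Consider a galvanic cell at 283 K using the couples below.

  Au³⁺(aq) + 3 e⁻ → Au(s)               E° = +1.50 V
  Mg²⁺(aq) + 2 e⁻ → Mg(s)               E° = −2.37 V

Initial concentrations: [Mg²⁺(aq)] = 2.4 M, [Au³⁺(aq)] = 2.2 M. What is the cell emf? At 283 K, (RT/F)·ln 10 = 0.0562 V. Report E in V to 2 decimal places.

Au³⁺/Au is reduced (cathode, E° = +1.50 V) and Mg²⁺/Mg is oxidized (anode).
The standard potential is +1.50 − (−2.37) = +3.87 V and the balanced reaction transfers n = 6 electrons.
For the overall reaction 2 Au³⁺(aq) + 3 Mg(s) → 2 Au(s) + 3 Mg²⁺(aq), Q = [Mg²⁺(aq)]^3 / [Au³⁺(aq)]^2 = 2.86, giving log Q = 0.456.
By the Nernst equation, E = +3.87 − (0.0562/6)·(0.456) = +3.87 V.

+3.87 V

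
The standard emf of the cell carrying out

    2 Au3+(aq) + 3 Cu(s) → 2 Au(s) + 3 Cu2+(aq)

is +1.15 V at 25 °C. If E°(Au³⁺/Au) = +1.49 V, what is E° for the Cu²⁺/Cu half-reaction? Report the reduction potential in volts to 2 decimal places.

+0.34 V

In the reaction as written the Au³⁺/Au couple is reduced (cathode) and Cu²⁺/Cu is oxidized (anode), so E°cell = E°(Au³⁺/Au) − E°(Cu²⁺/Cu).
E°(Cu²⁺/Cu) = E°(cathode) − E°cell = +1.49 − (+1.15) = +0.34 V.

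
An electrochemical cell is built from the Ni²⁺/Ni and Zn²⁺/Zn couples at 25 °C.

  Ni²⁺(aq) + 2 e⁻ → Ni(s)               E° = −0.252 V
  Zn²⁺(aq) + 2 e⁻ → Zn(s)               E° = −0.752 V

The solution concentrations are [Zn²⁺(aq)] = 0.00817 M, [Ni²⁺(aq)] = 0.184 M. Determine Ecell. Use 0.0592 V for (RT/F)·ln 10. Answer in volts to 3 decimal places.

Since E°(Ni²⁺/Ni) > E°(Zn²⁺/Zn), Ni²⁺/Ni serves as the cathode.
The standard potential is −0.252 − (−0.752) = +0.500 V and the balanced reaction transfers n = 2 electrons.
The balanced reaction is Ni²⁺(aq) + Zn(s) → Ni(s) + Zn²⁺(aq), so Q = [Zn²⁺(aq)] / [Ni²⁺(aq)] = 0.0444 and log Q = −1.353.
E = E° − (0.0592/n)·log Q = +0.500 − (0.0592/2)(−1.353) = +0.540 V.

+0.540 V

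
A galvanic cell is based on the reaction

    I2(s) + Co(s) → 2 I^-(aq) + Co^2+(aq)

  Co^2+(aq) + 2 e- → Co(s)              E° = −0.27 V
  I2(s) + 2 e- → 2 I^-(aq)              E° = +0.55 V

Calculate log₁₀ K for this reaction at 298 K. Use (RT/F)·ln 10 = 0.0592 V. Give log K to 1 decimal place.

The I₂/I⁻ couple is reduced (cathode); E°cell = +0.55 − (−0.27) = +0.82 V with n = 2.
At equilibrium E = 0, so log K = nE°cell / 0.0592 = (2)(+0.82) / 0.0592 = 27.7.

log K = 27.7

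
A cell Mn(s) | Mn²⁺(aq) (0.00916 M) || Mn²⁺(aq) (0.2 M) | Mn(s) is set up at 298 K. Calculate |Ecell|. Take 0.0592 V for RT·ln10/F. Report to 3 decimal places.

For a concentration cell E°cell = 0, since both electrodes use the same couple.
The compartment with the higher Mn²⁺(aq) concentration (0.2 M) acts as the cathode; ions are reduced there and produced at the dilute (0.00916 M) anode.
With n = 2, Ecell = −(0.0592/2)·log([dilute]/[conc]) = −(0.0592/2)·log(0.00916/0.2) = +0.040 V.

0.040 V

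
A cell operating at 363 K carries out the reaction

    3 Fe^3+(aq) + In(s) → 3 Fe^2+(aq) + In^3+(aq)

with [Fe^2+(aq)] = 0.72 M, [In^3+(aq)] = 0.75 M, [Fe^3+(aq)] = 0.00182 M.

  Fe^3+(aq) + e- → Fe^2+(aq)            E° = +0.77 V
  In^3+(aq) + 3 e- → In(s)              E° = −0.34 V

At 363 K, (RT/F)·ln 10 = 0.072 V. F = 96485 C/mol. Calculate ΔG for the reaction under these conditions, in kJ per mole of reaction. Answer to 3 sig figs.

−268 kJ/mol

With Fe³⁺/Fe²⁺ reduced at the cathode, E°cell = +0.77 − (−0.34) = +1.11 V and n = 3.
The reaction quotient is ([Fe^2+(aq)]^3·[In^3+(aq)]) / [Fe^3+(aq)]^3 = 4.64×10^7; by Nernst, E = +1.11 − (0.072/3)(7.667) = +0.9260 V.
ΔG = −nFE = −(3)(96485)(+0.9260) J/mol = −268 kJ/mol.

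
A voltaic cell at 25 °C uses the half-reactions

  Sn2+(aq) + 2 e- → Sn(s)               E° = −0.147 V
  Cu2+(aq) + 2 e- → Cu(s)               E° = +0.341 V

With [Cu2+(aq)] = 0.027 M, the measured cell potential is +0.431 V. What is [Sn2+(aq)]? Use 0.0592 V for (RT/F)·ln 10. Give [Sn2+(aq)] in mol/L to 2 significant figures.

2.3 M

With Cu²⁺/Cu at the cathode and Sn²⁺/Sn at the anode, E°cell = +0.341 − (−0.147) = +0.488 V (n = 2).
Rearranging E = E° − (0.0592/n)·log Q gives log Q = 2(+0.488 − (+0.431))/0.0592 = 1.926.
Balancing electrons gives Cu2+(aq) + Sn(s) → Cu(s) + Sn2+(aq); thus Q = [Sn2+(aq)] / [Cu2+(aq)].
Substituting the known concentrations and solving, log [Sn2+(aq)] = 0.357 and [Sn2+(aq)] = 2.3 M.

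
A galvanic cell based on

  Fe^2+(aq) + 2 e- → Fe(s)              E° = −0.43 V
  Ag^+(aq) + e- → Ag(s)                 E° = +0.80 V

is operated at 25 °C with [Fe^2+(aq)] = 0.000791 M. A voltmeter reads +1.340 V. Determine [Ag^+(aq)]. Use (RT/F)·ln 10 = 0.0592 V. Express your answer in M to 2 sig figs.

The Ag⁺/Ag couple has the larger reduction potential, so it is the cathode: E°cell = +0.80 − (−0.43) = +1.23 V and n = 2.
Since E = E° − (0.0592/n)·log Q, log Q = n(E° − E)/0.0592 = −3.716.
Balancing electrons gives 2 Ag^+(aq) + Fe(s) → 2 Ag(s) + Fe^2+(aq); thus Q = [Fe^2+(aq)] / [Ag^+(aq)]^2.
Substituting the known concentrations and solving, log [Ag^+(aq)] = 0.307 and [Ag^+(aq)] = 2.0 M.

2.0 M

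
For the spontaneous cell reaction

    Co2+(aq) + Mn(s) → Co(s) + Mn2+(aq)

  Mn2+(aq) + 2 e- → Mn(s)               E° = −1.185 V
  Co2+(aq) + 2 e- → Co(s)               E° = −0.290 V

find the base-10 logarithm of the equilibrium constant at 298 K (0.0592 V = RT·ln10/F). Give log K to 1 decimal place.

The Co²⁺/Co couple is reduced (cathode); E°cell = −0.290 − (−1.185) = +0.895 V with n = 2.
At equilibrium E = 0, so log K = nE°cell / 0.0592 = (2)(+0.895) / 0.0592 = 30.2.

log K = 30.2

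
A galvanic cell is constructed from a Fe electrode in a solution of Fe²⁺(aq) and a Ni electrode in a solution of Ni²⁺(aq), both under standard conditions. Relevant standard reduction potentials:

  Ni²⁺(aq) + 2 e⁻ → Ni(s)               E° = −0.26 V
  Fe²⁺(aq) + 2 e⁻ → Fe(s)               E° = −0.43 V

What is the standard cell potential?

+0.17 V

The Ni²⁺/Ni couple has the higher E°, so Ni ion is reduced (cathode) and Fe is oxidized (anode).
E°cell = E°(cathode) − E°(anode) = −0.26 − (−0.43) = +0.17 V.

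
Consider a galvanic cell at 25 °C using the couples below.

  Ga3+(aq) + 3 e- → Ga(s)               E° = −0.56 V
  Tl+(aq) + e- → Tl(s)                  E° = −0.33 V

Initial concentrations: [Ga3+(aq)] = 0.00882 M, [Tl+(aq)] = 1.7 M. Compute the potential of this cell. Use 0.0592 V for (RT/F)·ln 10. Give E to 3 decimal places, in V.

Tl⁺/Tl is reduced (cathode, E° = −0.33 V) and Ga³⁺/Ga is oxidized (anode).
The standard potential is −0.33 − (−0.56) = +0.23 V and the balanced reaction transfers n = 3 electrons.
Balancing gives 3 Tl+(aq) + Ga(s) → 3 Tl(s) + Ga3+(aq); hence Q = [Ga3+(aq)] / [Tl+(aq)]^3 = 0.0018 (log Q = −2.746).
E = E° − (0.0592/n)·log Q = +0.23 − (0.0592/3)(−2.746) = +0.284 V.

+0.284 V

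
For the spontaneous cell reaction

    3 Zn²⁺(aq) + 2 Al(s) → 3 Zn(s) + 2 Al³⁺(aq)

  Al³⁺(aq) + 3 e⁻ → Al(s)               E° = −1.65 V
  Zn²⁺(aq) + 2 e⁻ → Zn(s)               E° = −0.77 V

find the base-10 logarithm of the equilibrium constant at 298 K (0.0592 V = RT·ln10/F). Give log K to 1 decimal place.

log K = 89.2

The Zn²⁺/Zn couple is reduced (cathode); E°cell = −0.77 − (−1.65) = +0.88 V with n = 6.
At equilibrium E = 0, so log K = nE°cell / 0.0592 = (6)(+0.88) / 0.0592 = 89.2.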